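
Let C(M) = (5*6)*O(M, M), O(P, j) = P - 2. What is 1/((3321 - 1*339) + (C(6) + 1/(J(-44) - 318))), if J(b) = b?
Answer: 362/1122923 ≈ 0.00032237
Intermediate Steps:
O(P, j) = -2 + P
C(M) = -60 + 30*M (C(M) = (5*6)*(-2 + M) = 30*(-2 + M) = -60 + 30*M)
1/((3321 - 1*339) + (C(6) + 1/(J(-44) - 318))) = 1/((3321 - 1*339) + ((-60 + 30*6) + 1/(-44 - 318))) = 1/((3321 - 339) + ((-60 + 180) + 1/(-362))) = 1/(2982 + (120 - 1/362)) = 1/(2982 + 43439/362) = 1/(1122923/362) = 362/1122923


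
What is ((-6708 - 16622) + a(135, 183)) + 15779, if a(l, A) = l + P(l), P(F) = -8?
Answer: -7424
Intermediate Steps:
a(l, A) = -8 + l (a(l, A) = l - 8 = -8 + l)
((-6708 - 16622) + a(135, 183)) + 15779 = ((-6708 - 16622) + (-8 + 135)) + 15779 = (-23330 + 127) + 15779 = -23203 + 15779 = -7424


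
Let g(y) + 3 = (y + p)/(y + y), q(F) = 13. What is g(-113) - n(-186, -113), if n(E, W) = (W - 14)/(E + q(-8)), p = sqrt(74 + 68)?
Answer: -1119/346 - sqrt(142)/226 ≈ -3.2868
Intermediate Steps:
p = sqrt(142) ≈ 11.916
g(y) = -3 + (y + sqrt(142))/(2*y) (g(y) = -3 + (y + sqrt(142))/(y + y) = -3 + (y + sqrt(142))/((2*y)) = -3 + (y + sqrt(142))*(1/(2*y)) = -3 + (y + sqrt(142))/(2*y))
n(E, W) = (-14 + W)/(13 + E) (n(E, W) = (W - 14)/(E + 13) = (-14 + W)/(13 + E))
g(-113) - n(-186, -113) = (1/2)*(sqrt(142) - 5*(-113))/(-113) - (-14 - 113)/(13 - 186) = (1/2)*(-1/113)*(sqrt(142) + 565) - (-127)/(-173) = (1/2)*(-1/113)*(565 + sqrt(142)) - (-1)*(-127)/173 = (-5/2 - sqrt(142)/226) - 1*127/173 = (-5/2 - sqrt(142)/226) - 127/173 = -1119/346 - sqrt(142)/226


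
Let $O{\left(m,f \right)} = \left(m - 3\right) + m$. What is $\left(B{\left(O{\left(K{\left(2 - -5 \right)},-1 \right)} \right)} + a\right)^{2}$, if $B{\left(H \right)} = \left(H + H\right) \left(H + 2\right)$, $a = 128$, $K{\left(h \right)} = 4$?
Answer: $39204$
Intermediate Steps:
$O{\left(m,f \right)} = -3 + 2 m$ ($O{\left(m,f \right)} = \left(-3 + m\right) + m = -3 + 2 m$)
$B{\left(H \right)} = 2 H \left(2 + H\right)$
$\left(B{\left(O{\left(K{\left(2 - -5 \right)},-1 \right)} \right)} + a\right)^{2} = \left(2 \left(-3 + 2 \cdot 4\right) \left(2 + \left(-3 + 2 \cdot 4\right)\right) + 128\right)^{2} = \left(2 \left(-3 + 8\right) \left(2 + \left(-3 + 8\right)\right) + 128\right)^{2} = \left(2 \cdot 5 \left(2 + 5\right) + 128\right)^{2} = \left(2 \cdot 5 \cdot 7 + 128\right)^{2} = \left(70 + 128\right)^{2} = 198^{2} = 39204$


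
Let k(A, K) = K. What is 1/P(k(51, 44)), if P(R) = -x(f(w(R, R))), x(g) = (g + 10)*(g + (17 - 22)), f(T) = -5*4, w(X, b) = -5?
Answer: -1/250 ≈ -0.0040000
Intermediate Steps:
f(T) = -20
x(g) = (-5 + g)*(10 + g) (x(g) = (10 + g)*(g - 5) = (10 + g)*(-5 + g) = (-5 + g)*(10 + g))
P(R) = -250 (P(R) = -(-50 + (-20)² + 5*(-20)) = -(-50 + 400 - 100) = -1*250 = -250)
1/P(k(51, 44)) = 1/(-250) = -1/250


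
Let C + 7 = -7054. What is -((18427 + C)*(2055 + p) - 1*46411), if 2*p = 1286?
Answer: -30619057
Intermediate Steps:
p = 643 (p = (½)*1286 = 643)
C = -7061 (C = -7 - 7054 = -7061)
-((18427 + C)*(2055 + p) - 1*46411) = -((18427 - 7061)*(2055 + 643) - 1*46411) = -(11366*2698 - 46411) = -(30665468 - 46411) = -1*30619057 = -30619057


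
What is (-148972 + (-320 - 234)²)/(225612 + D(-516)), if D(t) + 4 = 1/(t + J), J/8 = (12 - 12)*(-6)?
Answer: 81499104/116413727 ≈ 0.70008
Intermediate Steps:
J = 0 (J = 8*((12 - 12)*(-6)) = 8*(0*(-6)) = 8*0 = 0)
D(t) = -4 + 1/t (D(t) = -4 + 1/(t + 0) = -4 + 1/t)
(-148972 + (-320 - 234)²)/(225612 + D(-516)) = (-148972 + (-320 - 234)²)/(225612 + (-4 + 1/(-516))) = (-148972 + (-554)²)/(225612 + (-4 - 1/516)) = (-148972 + 306916)/(225612 - 2065/516) = 157944/(116413727/516) = 157944*(516/116413727) = 81499104/116413727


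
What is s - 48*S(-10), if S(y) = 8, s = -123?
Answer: -507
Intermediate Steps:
s - 48*S(-10) = -123 - 48*8 = -123 - 384 = -507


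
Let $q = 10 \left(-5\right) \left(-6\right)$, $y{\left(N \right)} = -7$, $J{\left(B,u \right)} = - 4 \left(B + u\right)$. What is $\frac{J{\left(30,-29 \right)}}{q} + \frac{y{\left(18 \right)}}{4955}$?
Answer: $- \frac{1096}{74325} \approx -0.014746$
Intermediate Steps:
$J{\left(B,u \right)} = - 4 B - 4 u$
$q = 300$ ($q = \left(-50\right) \left(-6\right) = 300$)
$\frac{J{\left(30,-29 \right)}}{q} + \frac{y{\left(18 \right)}}{4955} = \frac{\left(-4\right) 30 - -116}{300} - \frac{7}{4955} = \left(-120 + 116\right) \frac{1}{300} - \frac{7}{4955} = \left(-4\right) \frac{1}{300} - \frac{7}{4955} = - \frac{1}{75} - \frac{7}{4955} = - \frac{1096}{74325}$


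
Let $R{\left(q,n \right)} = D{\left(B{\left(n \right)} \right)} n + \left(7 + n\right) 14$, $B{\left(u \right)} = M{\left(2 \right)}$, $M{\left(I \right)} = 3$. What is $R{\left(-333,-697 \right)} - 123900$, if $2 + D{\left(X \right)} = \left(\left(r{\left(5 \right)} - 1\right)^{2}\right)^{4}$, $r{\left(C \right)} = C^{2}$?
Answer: $-76722494112838$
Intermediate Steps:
$B{\left(u \right)} = 3$
$D{\left(X \right)} = 110075314174$ ($D{\left(X \right)} = -2 + \left(\left(5^{2} - 1\right)^{2}\right)^{4} = -2 + \left(\left(25 - 1\right)^{2}\right)^{4} = -2 + \left(24^{2}\right)^{4} = -2 + 576^{4} = -2 + 110075314176 = 110075314174$)
$R{\left(q,n \right)} = 98 + 110075314188 n$ ($R{\left(q,n \right)} = 110075314174 n + \left(7 + n\right) 14 = 110075314174 n + \left(98 + 14 n\right) = 98 + 110075314188 n$)
$R{\left(-333,-697 \right)} - 123900 = \left(98 + 110075314188 \left(-697\right)\right) - 123900 = \left(98 - 76722493989036\right) - 123900 = -76722493988938 - 123900 = -76722494112838$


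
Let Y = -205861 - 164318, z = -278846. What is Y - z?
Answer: -91333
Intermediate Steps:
Y = -370179
Y - z = -370179 - 1*(-278846) = -370179 + 278846 = -91333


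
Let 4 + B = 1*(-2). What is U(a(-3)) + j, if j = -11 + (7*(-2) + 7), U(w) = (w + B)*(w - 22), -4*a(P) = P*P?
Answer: 2913/16 ≈ 182.06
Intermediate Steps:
a(P) = -P²/4 (a(P) = -P*P/4 = -P²/4)
B = -6 (B = -4 + 1*(-2) = -4 - 2 = -6)
U(w) = (-22 + w)*(-6 + w) (U(w) = (w - 6)*(w - 22) = (-6 + w)*(-22 + w) = (-22 + w)*(-6 + w))
j = -18 (j = -11 + (-14 + 7) = -11 - 7 = -18)
U(a(-3)) + j = (132 + (-¼*(-3)²)² - (-7)*(-3)²) - 18 = (132 + (-¼*9)² - (-7)*9) - 18 = (132 + (-9/4)² - 28*(-9/4)) - 18 = (132 + 81/16 + 63) - 18 = 3201/16 - 18 = 2913/16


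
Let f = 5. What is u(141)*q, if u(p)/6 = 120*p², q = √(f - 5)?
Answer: 0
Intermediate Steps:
q = 0 (q = √(5 - 5) = √0 = 0)
u(p) = 720*p² (u(p) = 6*(120*p²) = 720*p²)
u(141)*q = (720*141²)*0 = (720*19881)*0 = 14314320*0 = 0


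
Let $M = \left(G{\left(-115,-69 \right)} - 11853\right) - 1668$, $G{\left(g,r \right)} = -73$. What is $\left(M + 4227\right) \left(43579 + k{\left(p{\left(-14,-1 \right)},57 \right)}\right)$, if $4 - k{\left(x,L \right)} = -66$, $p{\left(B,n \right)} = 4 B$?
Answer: $-408860183$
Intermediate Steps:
$M = -13594$ ($M = \left(-73 - 11853\right) - 1668 = -11926 - 1668 = -13594$)
$k{\left(x,L \right)} = 70$ ($k{\left(x,L \right)} = 4 - -66 = 4 + 66 = 70$)
$\left(M + 4227\right) \left(43579 + k{\left(p{\left(-14,-1 \right)},57 \right)}\right) = \left(-13594 + 4227\right) \left(43579 + 70\right) = \left(-9367\right) 43649 = -408860183$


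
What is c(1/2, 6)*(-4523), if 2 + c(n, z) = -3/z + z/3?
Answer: 4523/2 ≈ 2261.5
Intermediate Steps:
c(n, z) = -2 - 3/z + z/3 (c(n, z) = -2 + (-3/z + z/3) = -2 - 3/z + z/3)
c(1/2, 6)*(-4523) = (-2 - 3/6 + (⅓)*6)*(-4523) = (-2 - 3*⅙ + 2)*(-4523) = (-2 - ½ + 2)*(-4523) = -½*(-4523) = 4523/2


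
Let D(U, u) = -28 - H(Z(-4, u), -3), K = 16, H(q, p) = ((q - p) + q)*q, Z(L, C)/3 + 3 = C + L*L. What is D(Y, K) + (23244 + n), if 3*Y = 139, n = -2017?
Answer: 5800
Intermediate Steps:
Z(L, C) = -9 + 3*C + 3*L² (Z(L, C) = -9 + 3*(C + L*L) = -9 + 3*(C + L²) = -9 + (3*C + 3*L²) = -9 + 3*C + 3*L²)
H(q, p) = q*(-p + 2*q) (H(q, p) = (-p + 2*q)*q = q*(-p + 2*q))
Y = 139/3 (Y = (⅓)*139 = 139/3 ≈ 46.333)
D(U, u) = -28 - (39 + 3*u)*(81 + 6*u) (D(U, u) = -28 - (-9 + 3*u + 3*(-4)²)*(-1*(-3) + 2*(-9 + 3*u + 3*(-4)²)) = -28 - (-9 + 3*u + 3*16)*(3 + 2*(-9 + 3*u + 3*16)) = -28 - (-9 + 3*u + 48)*(3 + 2*(-9 + 3*u + 48)) = -28 - (39 + 3*u)*(3 + 2*(39 + 3*u)) = -28 - (39 + 3*u)*(3 + (78 + 6*u)) = -28 - (39 + 3*u)*(81 + 6*u))
D(Y, K) + (23244 + n) = (-3187 - 477*16 - 18*16²) + (23244 - 2017) = (-3187 - 7632 - 18*256) + 21227 = (-3187 - 7632 - 4608) + 21227 = -15427 + 21227 = 5800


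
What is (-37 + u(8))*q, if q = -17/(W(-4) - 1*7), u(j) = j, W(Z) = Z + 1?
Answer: -493/10 ≈ -49.300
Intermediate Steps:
W(Z) = 1 + Z
q = 17/10 (q = -17/((1 - 4) - 1*7) = -17/(-3 - 7) = -17/(-10) = -17*(-1/10) = 17/10 ≈ 1.7000)
(-37 + u(8))*q = (-37 + 8)*(17/10) = -29*17/10 = -493/10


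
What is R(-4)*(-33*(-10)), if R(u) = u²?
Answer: 5280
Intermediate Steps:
R(-4)*(-33*(-10)) = (-4)²*(-33*(-10)) = 16*330 = 5280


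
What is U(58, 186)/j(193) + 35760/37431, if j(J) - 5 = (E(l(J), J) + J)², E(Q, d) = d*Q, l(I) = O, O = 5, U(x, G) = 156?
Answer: 15986296892/16731270213 ≈ 0.95547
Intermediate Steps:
l(I) = 5
E(Q, d) = Q*d
j(J) = 5 + 36*J² (j(J) = 5 + (5*J + J)² = 5 + (6*J)² = 5 + 36*J²)
U(58, 186)/j(193) + 35760/37431 = 156/(5 + 36*193²) + 35760/37431 = 156/(5 + 36*37249) + 35760*(1/37431) = 156/(5 + 1340964) + 11920/12477 = 156/1340969 + 11920/12477 = 15986296892/16731270213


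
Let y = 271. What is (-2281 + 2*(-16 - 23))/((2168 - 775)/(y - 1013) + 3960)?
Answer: -250054/419561 ≈ -0.59599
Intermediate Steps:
(-2281 + 2*(-16 - 23))/((2168 - 775)/(y - 1013) + 3960) = (-2281 + 2*(-16 - 23))/((2168 - 775)/(271 - 1013) + 3960) = (-2281 + 2*(-39))/(1393/(-742) + 3960) = (-2281 - 78)/(1393*(-1/742) + 3960) = -2359/(-199/106 + 3960) = -2359/419561/106 = -2359*106/419561 = -250054/419561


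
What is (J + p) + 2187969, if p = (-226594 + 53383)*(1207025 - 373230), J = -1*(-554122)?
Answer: -144419723654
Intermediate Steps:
J = 554122
p = -144422465745 (p = -173211*833795 = -144422465745)
(J + p) + 2187969 = (554122 - 144422465745) + 2187969 = -144421911623 + 2187969 = -144419723654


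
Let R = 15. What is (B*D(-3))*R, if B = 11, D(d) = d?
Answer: -495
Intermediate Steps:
(B*D(-3))*R = (11*(-3))*15 = -33*15 = -495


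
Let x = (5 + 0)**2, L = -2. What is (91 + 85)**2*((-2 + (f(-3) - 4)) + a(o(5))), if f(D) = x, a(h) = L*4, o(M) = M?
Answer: 340736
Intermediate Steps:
x = 25 (x = 5**2 = 25)
a(h) = -8 (a(h) = -2*4 = -8)
f(D) = 25
(91 + 85)**2*((-2 + (f(-3) - 4)) + a(o(5))) = (91 + 85)**2*((-2 + (25 - 4)) - 8) = 176**2*((-2 + 21) - 8) = 30976*(19 - 8) = 30976*11 = 340736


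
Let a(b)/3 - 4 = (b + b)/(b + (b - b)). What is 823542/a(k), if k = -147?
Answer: 137257/3 ≈ 45752.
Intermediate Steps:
a(b) = 18 (a(b) = 12 + 3*((b + b)/(b + (b - b))) = 12 + 3*((2*b)/(b + 0)) = 12 + 3*((2*b)/b) = 12 + 3*2 = 12 + 6 = 18)
823542/a(k) = 823542/18 = 823542*(1/18) = 137257/3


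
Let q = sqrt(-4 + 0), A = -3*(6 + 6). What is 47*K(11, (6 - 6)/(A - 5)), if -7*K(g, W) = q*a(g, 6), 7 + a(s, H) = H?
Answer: 94*I/7 ≈ 13.429*I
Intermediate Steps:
a(s, H) = -7 + H
A = -36 (A = -3*12 = -36)
q = 2*I (q = sqrt(-4) = 2*I ≈ 2.0*I)
K(g, W) = 2*I/7 (K(g, W) = -2*I*(-7 + 6)/7 = -2*I*(-1)/7 = -(-2)*I/7 = 2*I/7)
47*K(11, (6 - 6)/(A - 5)) = 47*(2*I/7) = 94*I/7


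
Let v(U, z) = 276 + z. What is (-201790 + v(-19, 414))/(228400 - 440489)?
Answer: 201100/212089 ≈ 0.94819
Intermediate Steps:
(-201790 + v(-19, 414))/(228400 - 440489) = (-201790 + (276 + 414))/(228400 - 440489) = (-201790 + 690)/(-212089) = -201100*(-1/212089) = 201100/212089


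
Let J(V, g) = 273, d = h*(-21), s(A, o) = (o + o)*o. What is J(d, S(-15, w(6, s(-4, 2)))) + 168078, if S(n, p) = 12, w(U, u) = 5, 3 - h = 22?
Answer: 168351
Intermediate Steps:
h = -19 (h = 3 - 1*22 = 3 - 22 = -19)
s(A, o) = 2*o² (s(A, o) = (2*o)*o = 2*o²)
d = 399 (d = -19*(-21) = 399)
J(d, S(-15, w(6, s(-4, 2)))) + 168078 = 273 + 168078 = 168351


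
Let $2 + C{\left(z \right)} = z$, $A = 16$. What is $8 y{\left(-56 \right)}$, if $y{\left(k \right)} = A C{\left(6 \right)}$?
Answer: $512$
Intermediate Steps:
$C{\left(z \right)} = -2 + z$
$y{\left(k \right)} = 64$ ($y{\left(k \right)} = 16 \left(-2 + 6\right) = 16 \cdot 4 = 64$)
$8 y{\left(-56 \right)} = 8 \cdot 64 = 512$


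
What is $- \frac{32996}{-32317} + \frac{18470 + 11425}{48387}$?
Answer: $\frac{854231389}{521240893} \approx 1.6388$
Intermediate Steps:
$- \frac{32996}{-32317} + \frac{18470 + 11425}{48387} = \left(-32996\right) \left(- \frac{1}{32317}\right) + 29895 \cdot \frac{1}{48387} = \frac{32996}{32317} + \frac{9965}{16129} = \frac{854231389}{521240893}$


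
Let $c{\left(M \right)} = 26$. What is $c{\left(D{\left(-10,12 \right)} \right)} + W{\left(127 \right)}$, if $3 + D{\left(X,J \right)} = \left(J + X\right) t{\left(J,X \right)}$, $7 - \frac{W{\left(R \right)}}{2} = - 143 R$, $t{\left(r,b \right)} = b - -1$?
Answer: $36362$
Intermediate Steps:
$t{\left(r,b \right)} = 1 + b$ ($t{\left(r,b \right)} = b + 1 = 1 + b$)
$W{\left(R \right)} = 14 + 286 R$ ($W{\left(R \right)} = 14 - 2 \left(- 143 R\right) = 14 + 286 R$)
$D{\left(X,J \right)} = -3 + \left(1 + X\right) \left(J + X\right)$ ($D{\left(X,J \right)} = -3 + \left(J + X\right) \left(1 + X\right) = -3 + \left(1 + X\right) \left(J + X\right)$)
$c{\left(D{\left(-10,12 \right)} \right)} + W{\left(127 \right)} = 26 + \left(14 + 286 \cdot 127\right) = 26 + \left(14 + 36322\right) = 26 + 36336 = 36362$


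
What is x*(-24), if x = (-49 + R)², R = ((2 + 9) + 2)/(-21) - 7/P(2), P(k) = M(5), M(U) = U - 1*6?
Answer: -6408200/147 ≈ -43593.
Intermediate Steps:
M(U) = -6 + U (M(U) = U - 6 = -6 + U)
P(k) = -1 (P(k) = -6 + 5 = -1)
R = 134/21 (R = ((2 + 9) + 2)/(-21) - 7/(-1) = (11 + 2)*(-1/21) - 7*(-1) = 13*(-1/21) + 7 = -13/21 + 7 = 134/21 ≈ 6.3810)
x = 801025/441 (x = (-49 + 134/21)² = (-895/21)² = 801025/441 ≈ 1816.4)
x*(-24) = (801025/441)*(-24) = -6408200/147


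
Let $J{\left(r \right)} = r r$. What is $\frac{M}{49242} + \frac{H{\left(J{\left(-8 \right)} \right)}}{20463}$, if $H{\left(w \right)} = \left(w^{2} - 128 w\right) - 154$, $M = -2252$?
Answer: $- \frac{14186732}{55979947} \approx -0.25343$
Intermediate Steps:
$J{\left(r \right)} = r^{2}$
$H{\left(w \right)} = -154 + w^{2} - 128 w$
$\frac{M}{49242} + \frac{H{\left(J{\left(-8 \right)} \right)}}{20463} = - \frac{2252}{49242} + \frac{-154 + \left(\left(-8\right)^{2}\right)^{2} - 128 \left(-8\right)^{2}}{20463} = \left(-2252\right) \frac{1}{49242} + \left(-154 + 64^{2} - 8192\right) \frac{1}{20463} = - \frac{1126}{24621} + \left(-154 + 4096 - 8192\right) \frac{1}{20463} = - \frac{1126}{24621} - \frac{4250}{20463} = - \frac{14186732}{55979947}$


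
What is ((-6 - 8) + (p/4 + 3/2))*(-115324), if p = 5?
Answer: 1297395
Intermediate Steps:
((-6 - 8) + (p/4 + 3/2))*(-115324) = ((-6 - 8) + (5/4 + 3/2))*(-115324) = (-14 + (5*(¼) + 3*(½)))*(-115324) = (-14 + (5/4 + 3/2))*(-115324) = (-14 + 11/4)*(-115324) = -45/4*(-115324) = 1297395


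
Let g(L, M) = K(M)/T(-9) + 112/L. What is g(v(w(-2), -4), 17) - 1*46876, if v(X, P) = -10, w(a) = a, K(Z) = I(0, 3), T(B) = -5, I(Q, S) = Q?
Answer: -234436/5 ≈ -46887.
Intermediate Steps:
K(Z) = 0
g(L, M) = 112/L (g(L, M) = 0/(-5) + 112/L = 0*(-⅕) + 112/L = 0 + 112/L = 112/L)
g(v(w(-2), -4), 17) - 1*46876 = 112/(-10) - 1*46876 = 112*(-⅒) - 46876 = -56/5 - 46876 = -234436/5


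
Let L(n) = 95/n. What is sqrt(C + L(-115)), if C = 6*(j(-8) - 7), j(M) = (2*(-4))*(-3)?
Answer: sqrt(53521)/23 ≈ 10.059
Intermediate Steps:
j(M) = 24 (j(M) = -8*(-3) = 24)
C = 102 (C = 6*(24 - 7) = 6*17 = 102)
sqrt(C + L(-115)) = sqrt(102 + 95/(-115)) = sqrt(102 + 95*(-1/115)) = sqrt(102 - 19/23) = sqrt(2327/23) = sqrt(53521)/23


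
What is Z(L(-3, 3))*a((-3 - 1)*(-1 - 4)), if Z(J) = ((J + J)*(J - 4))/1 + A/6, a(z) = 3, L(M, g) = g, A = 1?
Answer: -35/2 ≈ -17.500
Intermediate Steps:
Z(J) = 1/6 + 2*J*(-4 + J) (Z(J) = ((J + J)*(J - 4))/1 + 1/6 = ((2*J)*(-4 + J))*1 + 1*(1/6) = (2*J*(-4 + J))*1 + 1/6 = 2*J*(-4 + J) + 1/6 = 1/6 + 2*J*(-4 + J))
Z(L(-3, 3))*a((-3 - 1)*(-1 - 4)) = (1/6 - 8*3 + 2*3**2)*3 = (1/6 - 24 + 2*9)*3 = (1/6 - 24 + 18)*3 = -35/6*3 = -35/2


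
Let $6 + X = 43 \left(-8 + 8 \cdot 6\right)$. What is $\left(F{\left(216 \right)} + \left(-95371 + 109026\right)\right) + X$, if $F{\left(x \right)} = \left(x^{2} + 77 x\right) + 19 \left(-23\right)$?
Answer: $78220$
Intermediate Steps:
$F{\left(x \right)} = -437 + x^{2} + 77 x$ ($F{\left(x \right)} = \left(x^{2} + 77 x\right) - 437 = -437 + x^{2} + 77 x$)
$X = 1714$ ($X = -6 + 43 \left(-8 + 8 \cdot 6\right) = -6 + 43 \left(-8 + 48\right) = -6 + 43 \cdot 40 = -6 + 1720 = 1714$)
$\left(F{\left(216 \right)} + \left(-95371 + 109026\right)\right) + X = \left(\left(-437 + 216^{2} + 77 \cdot 216\right) + \left(-95371 + 109026\right)\right) + 1714 = \left(\left(-437 + 46656 + 16632\right) + 13655\right) + 1714 = \left(62851 + 13655\right) + 1714 = 76506 + 1714 = 78220$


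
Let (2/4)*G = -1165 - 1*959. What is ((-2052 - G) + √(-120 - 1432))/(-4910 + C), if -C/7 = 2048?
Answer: -1098/9623 - 2*I*√97/9623 ≈ -0.1141 - 0.0020469*I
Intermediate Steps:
G = -4248 (G = 2*(-1165 - 1*959) = 2*(-1165 - 959) = 2*(-2124) = -4248)
C = -14336 (C = -7*2048 = -14336)
((-2052 - G) + √(-120 - 1432))/(-4910 + C) = ((-2052 - 1*(-4248)) + √(-120 - 1432))/(-4910 - 14336) = ((-2052 + 4248) + √(-1552))/(-19246) = (2196 + 4*I*√97)*(-1/19246) = -1098/9623 - 2*I*√97/9623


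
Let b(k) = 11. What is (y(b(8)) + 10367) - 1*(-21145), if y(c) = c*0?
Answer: 31512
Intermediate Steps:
y(c) = 0
(y(b(8)) + 10367) - 1*(-21145) = (0 + 10367) - 1*(-21145) = 10367 + 21145 = 31512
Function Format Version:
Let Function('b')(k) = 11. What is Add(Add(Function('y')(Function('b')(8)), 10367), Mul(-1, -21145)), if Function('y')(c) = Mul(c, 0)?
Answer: 31512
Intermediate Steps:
Function('y')(c) = 0
Add(Add(Function('y')(Function('b')(8)), 10367), Mul(-1, -21145)) = Add(Add(0, 10367), Mul(-1, -21145)) = Add(10367, 21145) = 31512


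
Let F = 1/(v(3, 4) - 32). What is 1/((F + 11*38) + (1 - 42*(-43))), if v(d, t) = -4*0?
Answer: 32/71199 ≈ 0.00044944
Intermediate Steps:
v(d, t) = 0
F = -1/32 (F = 1/(0 - 32) = 1/(-32) = -1/32 ≈ -0.031250)
1/((F + 11*38) + (1 - 42*(-43))) = 1/((-1/32 + 11*38) + (1 - 42*(-43))) = 1/((-1/32 + 418) + (1 + 1806)) = 1/(13375/32 + 1807) = 1/(71199/32) = 32/71199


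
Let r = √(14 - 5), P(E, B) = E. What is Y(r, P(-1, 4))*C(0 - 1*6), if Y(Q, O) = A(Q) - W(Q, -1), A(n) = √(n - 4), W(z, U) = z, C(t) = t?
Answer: 18 - 6*I ≈ 18.0 - 6.0*I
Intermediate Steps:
A(n) = √(-4 + n)
r = 3 (r = √9 = 3)
Y(Q, O) = √(-4 + Q) - Q
Y(r, P(-1, 4))*C(0 - 1*6) = (√(-4 + 3) - 1*3)*(0 - 1*6) = (√(-1) - 3)*(0 - 6) = (I - 3)*(-6) = (-3 + I)*(-6) = 18 - 6*I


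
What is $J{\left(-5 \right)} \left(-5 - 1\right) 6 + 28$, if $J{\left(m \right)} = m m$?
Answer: $-872$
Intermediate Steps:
$J{\left(m \right)} = m^{2}$
$J{\left(-5 \right)} \left(-5 - 1\right) 6 + 28 = \left(-5\right)^{2} \left(-5 - 1\right) 6 + 28 = 25 \left(\left(-6\right) 6\right) + 28 = 25 \left(-36\right) + 28 = -900 + 28 = -872$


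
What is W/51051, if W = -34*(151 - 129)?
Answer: -4/273 ≈ -0.014652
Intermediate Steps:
W = -748 (W = -34*22 = -748)
W/51051 = -748/51051 = -748*1/51051 = -4/273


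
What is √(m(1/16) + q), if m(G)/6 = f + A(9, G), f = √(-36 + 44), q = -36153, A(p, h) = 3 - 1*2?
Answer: √(-36147 + 12*√2) ≈ 190.08*I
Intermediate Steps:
A(p, h) = 1 (A(p, h) = 3 - 2 = 1)
f = 2*√2 (f = √8 = 2*√2 ≈ 2.8284)
m(G) = 6 + 12*√2 (m(G) = 6*(2*√2 + 1) = 6*(1 + 2*√2) = 6 + 12*√2)
√(m(1/16) + q) = √((6 + 12*√2) - 36153) = √(-36147 + 12*√2)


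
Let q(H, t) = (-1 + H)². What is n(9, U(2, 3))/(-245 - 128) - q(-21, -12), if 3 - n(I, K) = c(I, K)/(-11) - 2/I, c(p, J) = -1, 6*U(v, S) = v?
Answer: -17872978/36927 ≈ -484.01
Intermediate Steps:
U(v, S) = v/6
n(I, K) = 32/11 + 2/I (n(I, K) = 3 - (-1/(-11) - 2/I) = 3 - (-1*(-1/11) - 2/I) = 3 - (1/11 - 2/I) = 3 + (-1/11 + 2/I) = 32/11 + 2/I)
n(9, U(2, 3))/(-245 - 128) - q(-21, -12) = (32/11 + 2/9)/(-245 - 128) - (-1 - 21)² = (32/11 + 2*(⅑))/(-373) - 1*(-22)² = (32/11 + 2/9)*(-1/373) - 1*484 = (310/99)*(-1/373) - 484 = -310/36927 - 484 = -17872978/36927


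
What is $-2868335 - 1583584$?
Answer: $-4451919$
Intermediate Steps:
$-2868335 - 1583584 = -4451919$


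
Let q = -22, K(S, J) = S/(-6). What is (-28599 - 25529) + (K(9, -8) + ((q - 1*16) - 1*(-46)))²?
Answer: -216343/4 ≈ -54086.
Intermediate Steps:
K(S, J) = -S/6 (K(S, J) = S*(-⅙) = -S/6)
(-28599 - 25529) + (K(9, -8) + ((q - 1*16) - 1*(-46)))² = (-28599 - 25529) + (-⅙*9 + ((-22 - 1*16) - 1*(-46)))² = -54128 + (-3/2 + ((-22 - 16) + 46))² = -54128 + (-3/2 + (-38 + 46))² = -54128 + (-3/2 + 8)² = -54128 + (13/2)² = -54128 + 169/4 = -216343/4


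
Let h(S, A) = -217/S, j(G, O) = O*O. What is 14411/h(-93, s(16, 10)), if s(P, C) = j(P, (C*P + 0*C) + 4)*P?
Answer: 43233/7 ≈ 6176.1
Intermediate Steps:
j(G, O) = O²
s(P, C) = P*(4 + C*P)² (s(P, C) = ((C*P + 0*C) + 4)²*P = ((C*P + 0) + 4)²*P = (C*P + 4)²*P = (4 + C*P)²*P = P*(4 + C*P)²)
14411/h(-93, s(16, 10)) = 14411/((-217/(-93))) = 14411/((-217*(-1/93))) = 14411/(7/3) = 14411*(3/7) = 43233/7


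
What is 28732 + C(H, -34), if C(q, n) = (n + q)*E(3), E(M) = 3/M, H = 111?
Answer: 28809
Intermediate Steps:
C(q, n) = n + q (C(q, n) = (n + q)*(3/3) = (n + q)*(3*(⅓)) = (n + q)*1 = n + q)
28732 + C(H, -34) = 28732 + (-34 + 111) = 28732 + 77 = 28809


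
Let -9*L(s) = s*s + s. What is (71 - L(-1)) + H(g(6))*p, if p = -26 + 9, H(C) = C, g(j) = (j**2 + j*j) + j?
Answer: -1255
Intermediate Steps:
L(s) = -s/9 - s**2/9 (L(s) = -(s*s + s)/9 = -(s**2 + s)/9 = -(s + s**2)/9 = -s/9 - s**2/9)
g(j) = j + 2*j**2 (g(j) = (j**2 + j**2) + j = 2*j**2 + j = j + 2*j**2)
p = -17
(71 - L(-1)) + H(g(6))*p = (71 - (-1)*(-1)*(1 - 1)/9) + (6*(1 + 2*6))*(-17) = (71 - (-1)*(-1)*0/9) + (6*(1 + 12))*(-17) = (71 - 1*0) + (6*13)*(-17) = (71 + 0) + 78*(-17) = 71 - 1326 = -1255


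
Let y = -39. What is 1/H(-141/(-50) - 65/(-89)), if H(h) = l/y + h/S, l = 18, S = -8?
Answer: -462800/418987 ≈ -1.1046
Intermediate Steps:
H(h) = -6/13 - h/8 (H(h) = 18/(-39) + h/(-8) = 18*(-1/39) + h*(-⅛) = -6/13 - h/8)
1/H(-141/(-50) - 65/(-89)) = 1/(-6/13 - (-141/(-50) - 65/(-89))/8) = 1/(-6/13 - (-141*(-1/50) - 65*(-1/89))/8) = 1/(-6/13 - (141/50 + 65/89)/8) = 1/(-6/13 - ⅛*15799/4450) = 1/(-6/13 - 15799/35600) = 1/(-418987/462800) = -462800/418987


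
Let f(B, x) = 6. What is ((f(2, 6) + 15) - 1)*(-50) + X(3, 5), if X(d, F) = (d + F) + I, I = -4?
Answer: -996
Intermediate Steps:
X(d, F) = -4 + F + d (X(d, F) = (d + F) - 4 = (F + d) - 4 = -4 + F + d)
((f(2, 6) + 15) - 1)*(-50) + X(3, 5) = ((6 + 15) - 1)*(-50) + (-4 + 5 + 3) = (21 - 1)*(-50) + 4 = 20*(-50) + 4 = -1000 + 4 = -996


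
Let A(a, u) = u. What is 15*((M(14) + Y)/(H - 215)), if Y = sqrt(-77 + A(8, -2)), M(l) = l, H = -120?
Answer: -42/67 - 3*I*sqrt(79)/67 ≈ -0.62687 - 0.39798*I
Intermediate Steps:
Y = I*sqrt(79) (Y = sqrt(-77 - 2) = sqrt(-79) = I*sqrt(79) ≈ 8.8882*I)
15*((M(14) + Y)/(H - 215)) = 15*((14 + I*sqrt(79))/(-120 - 215)) = 15*((14 + I*sqrt(79))/(-335)) = 15*((14 + I*sqrt(79))*(-1/335)) = 15*(-14/335 - I*sqrt(79)/335) = -42/67 - 3*I*sqrt(79)/67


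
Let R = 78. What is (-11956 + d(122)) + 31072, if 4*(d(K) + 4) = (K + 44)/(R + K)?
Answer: 7644883/400 ≈ 19112.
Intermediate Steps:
d(K) = -4 + (44 + K)/(4*(78 + K)) (d(K) = -4 + ((K + 44)/(78 + K))/4 = -4 + ((44 + K)/(78 + K))/4 = -4 + (44 + K)/(4*(78 + K)))
(-11956 + d(122)) + 31072 = (-11956 + (-1204 - 15*122)/(4*(78 + 122))) + 31072 = (-11956 + (1/4)*(-1204 - 1830)/200) + 31072 = (-11956 + (1/4)*(1/200)*(-3034)) + 31072 = (-11956 - 1517/400) + 31072 = -4783917/400 + 31072 = 7644883/400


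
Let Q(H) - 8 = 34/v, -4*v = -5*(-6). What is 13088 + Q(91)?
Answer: 196372/15 ≈ 13091.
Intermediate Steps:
v = -15/2 (v = -(-5)*(-6)/4 = -¼*30 = -15/2 ≈ -7.5000)
Q(H) = 52/15 (Q(H) = 8 + 34/(-15/2) = 8 + 34*(-2/15) = 8 - 68/15 = 52/15)
13088 + Q(91) = 13088 + 52/15 = 196372/15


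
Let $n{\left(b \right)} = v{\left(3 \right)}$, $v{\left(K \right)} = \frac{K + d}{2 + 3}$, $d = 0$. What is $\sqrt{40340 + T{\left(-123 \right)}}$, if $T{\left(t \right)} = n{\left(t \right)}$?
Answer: $\frac{\sqrt{1008515}}{5} \approx 200.85$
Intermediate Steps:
$v{\left(K \right)} = \frac{K}{5}$ ($v{\left(K \right)} = \frac{K + 0}{2 + 3} = \frac{K}{5}$)
$n{\left(b \right)} = \frac{3}{5}$ ($n{\left(b \right)} = \frac{1}{5} \cdot 3 = \frac{3}{5}$)
$T{\left(t \right)} = \frac{3}{5}$
$\sqrt{40340 + T{\left(-123 \right)}} = \sqrt{40340 + \frac{3}{5}} = \sqrt{\frac{201703}{5}} = \frac{\sqrt{1008515}}{5}$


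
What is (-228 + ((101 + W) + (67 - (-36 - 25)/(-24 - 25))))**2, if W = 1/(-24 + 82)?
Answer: 30279132081/8076964 ≈ 3748.8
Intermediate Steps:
W = 1/58 ≈ 0.017241
(-228 + ((101 + W) + (67 - (-36 - 25)/(-24 - 25))))**2 = (-228 + ((101 + 1/58) + (67 - (-36 - 25)/(-24 - 25))))**2 = (-228 + (5859/58 + (67 - (-61)/(-49))))**2 = (-228 + (5859/58 + (67 - (-61)*(-1)/49)))**2 = (-228 + (5859/58 + (67 - 1*61/49)))**2 = (-228 + (5859/58 + (67 - 61/49)))**2 = (-228 + (5859/58 + 3222/49))**2 = (-228 + 473967/2842)**2 = (-174009/2842)**2 = 30279132081/8076964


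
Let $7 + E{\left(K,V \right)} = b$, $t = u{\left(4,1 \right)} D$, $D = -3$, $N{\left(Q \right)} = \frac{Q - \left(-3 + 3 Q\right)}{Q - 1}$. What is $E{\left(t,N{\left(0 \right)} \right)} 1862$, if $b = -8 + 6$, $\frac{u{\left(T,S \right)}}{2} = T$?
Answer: $-16758$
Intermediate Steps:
$N{\left(Q \right)} = \frac{3 - 2 Q}{-1 + Q}$
$u{\left(T,S \right)} = 2 T$
$t = -24$ ($t = 2 \cdot 4 \left(-3\right) = 8 \left(-3\right) = -24$)
$b = -2$
$E{\left(K,V \right)} = -9$ ($E{\left(K,V \right)} = -7 - 2 = -9$)
$E{\left(t,N{\left(0 \right)} \right)} 1862 = \left(-9\right) 1862 = -16758$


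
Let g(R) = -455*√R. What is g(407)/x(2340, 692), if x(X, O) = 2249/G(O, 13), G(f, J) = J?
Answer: -455*√407/173 ≈ -53.059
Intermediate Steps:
x(X, O) = 173 (x(X, O) = 2249/13 = 2249*(1/13) = 173)
g(407)/x(2340, 692) = -455*√407/173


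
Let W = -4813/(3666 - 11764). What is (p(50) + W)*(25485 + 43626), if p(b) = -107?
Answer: -59551082703/8098 ≈ -7.3538e+6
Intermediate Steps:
W = 4813/8098 (W = -4813/(-8098) = -4813*(-1/8098) = 4813/8098 ≈ 0.59434)
(p(50) + W)*(25485 + 43626) = (-107 + 4813/8098)*(25485 + 43626) = -861673/8098*69111 = -59551082703/8098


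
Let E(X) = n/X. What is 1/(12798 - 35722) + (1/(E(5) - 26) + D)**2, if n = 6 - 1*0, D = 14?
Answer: 17172141047/88119856 ≈ 194.87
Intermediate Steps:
n = 6 (n = 6 + 0 = 6)
E(X) = 6/X
1/(12798 - 35722) + (1/(E(5) - 26) + D)**2 = 1/(12798 - 35722) + (1/(6/5 - 26) + 14)**2 = 1/(-22924) + (1/(6*(1/5) - 26) + 14)**2 = -1/22924 + (1/(6/5 - 26) + 14)**2 = -1/22924 + (1/(-124/5) + 14)**2 = -1/22924 + (-5/124 + 14)**2 = -1/22924 + (1731/124)**2 = -1/22924 + 2996361/15376 = 17172141047/88119856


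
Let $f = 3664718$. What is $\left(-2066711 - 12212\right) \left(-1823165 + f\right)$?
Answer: $-3828446887419$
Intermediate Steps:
$\left(-2066711 - 12212\right) \left(-1823165 + f\right) = \left(-2066711 - 12212\right) \left(-1823165 + 3664718\right) = \left(-2066711 - 12212\right) 1841553 = \left(-2078923\right) 1841553 = -3828446887419$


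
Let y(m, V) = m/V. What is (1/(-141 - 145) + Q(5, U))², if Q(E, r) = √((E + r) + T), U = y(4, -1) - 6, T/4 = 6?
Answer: 1554125/81796 - √19/143 ≈ 18.970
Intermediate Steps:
T = 24 (T = 4*6 = 24)
U = -10 (U = 4/(-1) - 6 = 4*(-1) - 6 = -4 - 6 = -10)
Q(E, r) = √(24 + E + r) (Q(E, r) = √((E + r) + 24) = √(24 + E + r))
(1/(-141 - 145) + Q(5, U))² = (1/(-141 - 145) + √(24 + 5 - 10))² = (1/(-286) + √19)² = (-1/286 + √19)²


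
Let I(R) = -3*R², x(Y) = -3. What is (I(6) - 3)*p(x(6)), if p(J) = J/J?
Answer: -111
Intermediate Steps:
p(J) = 1
(I(6) - 3)*p(x(6)) = (-3*6² - 3)*1 = (-3*36 - 3)*1 = (-108 - 3)*1 = -111*1 = -111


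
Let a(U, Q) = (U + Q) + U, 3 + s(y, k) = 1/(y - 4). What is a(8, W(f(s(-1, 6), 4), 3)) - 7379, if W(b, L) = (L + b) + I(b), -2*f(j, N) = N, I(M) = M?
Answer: -7364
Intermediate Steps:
s(y, k) = -3 + 1/(-4 + y) (s(y, k) = -3 + 1/(y - 4) = -3 + 1/(-4 + y))
f(j, N) = -N/2
W(b, L) = L + 2*b (W(b, L) = (L + b) + b = L + 2*b)
a(U, Q) = Q + 2*U (a(U, Q) = (Q + U) + U = Q + 2*U)
a(8, W(f(s(-1, 6), 4), 3)) - 7379 = ((3 + 2*(-½*4)) + 2*8) - 7379 = ((3 + 2*(-2)) + 16) - 7379 = ((3 - 4) + 16) - 7379 = (-1 + 16) - 7379 = 15 - 7379 = -7364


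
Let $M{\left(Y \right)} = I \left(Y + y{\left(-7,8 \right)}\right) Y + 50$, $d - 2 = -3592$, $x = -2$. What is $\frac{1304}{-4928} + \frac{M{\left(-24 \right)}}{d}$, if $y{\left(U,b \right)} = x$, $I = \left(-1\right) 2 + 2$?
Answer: $- \frac{61597}{221144} \approx -0.27854$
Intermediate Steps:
$I = 0$ ($I = -2 + 2 = 0$)
$y{\left(U,b \right)} = -2$
$d = -3590$ ($d = 2 - 3592 = -3590$)
$M{\left(Y \right)} = 50$ ($M{\left(Y \right)} = 0 \left(Y - 2\right) Y + 50 = 0 \left(-2 + Y\right) Y + 50 = 0 Y + 50 = 0 + 50 = 50$)
$\frac{1304}{-4928} + \frac{M{\left(-24 \right)}}{d} = \frac{1304}{-4928} + \frac{50}{-3590} = 1304 \left(- \frac{1}{4928}\right) + 50 \left(- \frac{1}{3590}\right) = - \frac{163}{616} - \frac{5}{359} = - \frac{61597}{221144}$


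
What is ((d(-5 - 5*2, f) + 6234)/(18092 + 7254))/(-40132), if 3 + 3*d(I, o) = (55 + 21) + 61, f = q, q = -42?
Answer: -4709/762889254 ≈ -6.1726e-6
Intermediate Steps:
f = -42
d(I, o) = 134/3 (d(I, o) = -1 + ((55 + 21) + 61)/3 = -1 + (76 + 61)/3 = -1 + (⅓)*137 = -1 + 137/3 = 134/3)
((d(-5 - 5*2, f) + 6234)/(18092 + 7254))/(-40132) = ((134/3 + 6234)/(18092 + 7254))/(-40132) = ((18836/3)/25346)*(-1/40132) = ((18836/3)*(1/25346))*(-1/40132) = (9418/38019)*(-1/40132) = -4709/762889254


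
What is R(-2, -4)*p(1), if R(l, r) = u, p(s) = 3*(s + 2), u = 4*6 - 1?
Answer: 207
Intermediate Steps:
u = 23 (u = 24 - 1 = 23)
p(s) = 6 + 3*s (p(s) = 3*(2 + s) = 6 + 3*s)
R(l, r) = 23
R(-2, -4)*p(1) = 23*(6 + 3*1) = 23*(6 + 3) = 23*9 = 207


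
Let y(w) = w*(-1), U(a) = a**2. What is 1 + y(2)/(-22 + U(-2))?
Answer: 10/9 ≈ 1.1111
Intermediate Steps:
y(w) = -w
1 + y(2)/(-22 + U(-2)) = 1 + (-1*2)/(-22 + (-2)**2) = 1 - 2/(-22 + 4) = 1 - 2/(-18) = 1 - 1/18*(-2) = 1 + 1/9 = 10/9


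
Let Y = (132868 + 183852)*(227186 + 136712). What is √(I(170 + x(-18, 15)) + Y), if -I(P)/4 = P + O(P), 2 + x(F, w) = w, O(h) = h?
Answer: 2*√28813443274 ≈ 3.3949e+5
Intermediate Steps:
x(F, w) = -2 + w
Y = 115253774560 (Y = 316720*363898 = 115253774560)
I(P) = -8*P (I(P) = -4*(P + P) = -8*P)
√(I(170 + x(-18, 15)) + Y) = √(-8*(170 + (-2 + 15)) + 115253774560) = √(-8*(170 + 13) + 115253774560) = √(-8*183 + 115253774560) = √(-1464 + 115253774560) = √115253773096 = 2*√28813443274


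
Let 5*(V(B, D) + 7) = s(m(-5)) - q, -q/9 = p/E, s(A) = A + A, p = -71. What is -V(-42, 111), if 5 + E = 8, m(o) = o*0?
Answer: 248/5 ≈ 49.600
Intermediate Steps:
m(o) = 0
s(A) = 2*A
E = 3 (E = -5 + 8 = 3)
q = 213 (q = -(-639)/3 = -9*(-71/3) = 213)
V(B, D) = -248/5 (V(B, D) = -7 + (2*0 - 1*213)/5 = -7 + (0 - 213)/5 = -7 + (⅕)*(-213) = -7 - 213/5 = -248/5)
-V(-42, 111) = -1*(-248/5) = 248/5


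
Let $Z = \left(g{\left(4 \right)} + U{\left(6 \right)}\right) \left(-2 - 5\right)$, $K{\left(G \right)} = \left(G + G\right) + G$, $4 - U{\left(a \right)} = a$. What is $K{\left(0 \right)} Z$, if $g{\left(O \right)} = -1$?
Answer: $0$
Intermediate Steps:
$U{\left(a \right)} = 4 - a$
$K{\left(G \right)} = 3 G$ ($K{\left(G \right)} = 2 G + G = 3 G$)
$Z = 21$ ($Z = \left(-1 + \left(4 - 6\right)\right) \left(-2 - 5\right) = \left(-1 + \left(4 - 6\right)\right) \left(-7\right) = \left(-1 - 2\right) \left(-7\right) = \left(-3\right) \left(-7\right) = 21$)
$K{\left(0 \right)} Z = 3 \cdot 0 \cdot 21 = 0 \cdot 21 = 0$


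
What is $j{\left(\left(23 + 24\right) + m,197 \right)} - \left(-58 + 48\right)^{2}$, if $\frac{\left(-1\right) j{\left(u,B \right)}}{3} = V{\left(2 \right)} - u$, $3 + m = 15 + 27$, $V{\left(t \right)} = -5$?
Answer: $173$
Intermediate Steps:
$m = 39$ ($m = -3 + \left(15 + 27\right) = -3 + 42 = 39$)
$j{\left(u,B \right)} = 15 + 3 u$ ($j{\left(u,B \right)} = - 3 \left(-5 - u\right) = 15 + 3 u$)
$j{\left(\left(23 + 24\right) + m,197 \right)} - \left(-58 + 48\right)^{2} = \left(15 + 3 \left(\left(23 + 24\right) + 39\right)\right) - \left(-58 + 48\right)^{2} = \left(15 + 3 \left(47 + 39\right)\right) - \left(-10\right)^{2} = \left(15 + 3 \cdot 86\right) - 100 = \left(15 + 258\right) - 100 = 273 - 100 = 173$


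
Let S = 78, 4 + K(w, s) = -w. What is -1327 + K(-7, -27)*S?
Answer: -1093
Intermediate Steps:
K(w, s) = -4 - w
-1327 + K(-7, -27)*S = -1327 + (-4 - 1*(-7))*78 = -1327 + (-4 + 7)*78 = -1327 + 3*78 = -1327 + 234 = -1093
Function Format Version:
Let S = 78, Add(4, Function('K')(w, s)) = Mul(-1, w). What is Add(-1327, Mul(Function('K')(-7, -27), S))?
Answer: -1093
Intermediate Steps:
Function('K')(w, s) = Add(-4, Mul(-1, w))
Add(-1327, Mul(Function('K')(-7, -27), S)) = Add(-1327, Mul(Add(-4, Mul(-1, -7)), 78)) = Add(-1327, Mul(Add(-4, 7), 78)) = Add(-1327, Mul(3, 78)) = Add(-1327, 234) = -1093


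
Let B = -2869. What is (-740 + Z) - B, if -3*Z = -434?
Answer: 6821/3 ≈ 2273.7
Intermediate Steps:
Z = 434/3 (Z = -⅓*(-434) = 434/3 ≈ 144.67)
(-740 + Z) - B = (-740 + 434/3) - 1*(-2869) = -1786/3 + 2869 = 6821/3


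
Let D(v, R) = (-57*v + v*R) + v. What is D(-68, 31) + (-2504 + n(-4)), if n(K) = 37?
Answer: -767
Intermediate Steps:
D(v, R) = -56*v + R*v (D(v, R) = (-57*v + R*v) + v = -56*v + R*v)
D(-68, 31) + (-2504 + n(-4)) = -68*(-56 + 31) + (-2504 + 37) = -68*(-25) - 2467 = 1700 - 2467 = -767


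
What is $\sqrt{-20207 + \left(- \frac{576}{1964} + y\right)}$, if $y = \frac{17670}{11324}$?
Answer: $\frac{i \sqrt{432583668808514}}{146318} \approx 142.15 i$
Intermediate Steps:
$y = \frac{465}{298}$ ($y = 17670 \cdot \frac{1}{11324} = \frac{465}{298} \approx 1.5604$)
$\sqrt{-20207 + \left(- \frac{576}{1964} + y\right)} = \sqrt{-20207 + \left(- \frac{576}{1964} + \frac{465}{298}\right)} = \sqrt{-20207 + \left(\left(-576\right) \frac{1}{1964} + \frac{465}{298}\right)} = \sqrt{-20207 + \left(- \frac{144}{491} + \frac{465}{298}\right)} = \sqrt{-20207 + \frac{185403}{146318}} = \sqrt{- \frac{2956462423}{146318}} = \frac{i \sqrt{432583668808514}}{146318}$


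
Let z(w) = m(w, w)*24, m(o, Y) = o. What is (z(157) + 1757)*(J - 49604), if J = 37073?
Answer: -69233775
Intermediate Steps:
z(w) = 24*w (z(w) = w*24 = 24*w)
(z(157) + 1757)*(J - 49604) = (24*157 + 1757)*(37073 - 49604) = (3768 + 1757)*(-12531) = 5525*(-12531) = -69233775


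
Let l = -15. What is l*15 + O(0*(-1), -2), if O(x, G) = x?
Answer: -225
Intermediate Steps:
l*15 + O(0*(-1), -2) = -15*15 + 0*(-1) = -225 + 0 = -225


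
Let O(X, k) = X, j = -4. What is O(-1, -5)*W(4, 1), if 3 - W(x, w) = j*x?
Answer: -19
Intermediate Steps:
W(x, w) = 3 + 4*x (W(x, w) = 3 - (-4)*x = 3 + 4*x)
O(-1, -5)*W(4, 1) = -(3 + 4*4) = -(3 + 16) = -1*19 = -19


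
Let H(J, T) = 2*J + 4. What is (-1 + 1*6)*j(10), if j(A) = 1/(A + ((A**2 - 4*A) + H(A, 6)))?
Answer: 5/94 ≈ 0.053191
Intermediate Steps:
H(J, T) = 4 + 2*J
j(A) = 1/(4 + A**2 - A) (j(A) = 1/(A + ((A**2 - 4*A) + (4 + 2*A))) = 1/(A + (4 + A**2 - 2*A)) = 1/(4 + A**2 - A))
(-1 + 1*6)*j(10) = (-1 + 1*6)/(4 + 10**2 - 1*10) = (-1 + 6)/(4 + 100 - 10) = 5/94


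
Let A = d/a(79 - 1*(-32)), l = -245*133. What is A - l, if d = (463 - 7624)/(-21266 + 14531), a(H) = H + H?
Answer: 16240040537/498390 ≈ 32585.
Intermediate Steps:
a(H) = 2*H
l = -32585
d = 2387/2245 (d = -7161/(-6735) = -7161*(-1/6735) = 2387/2245 ≈ 1.0633)
A = 2387/498390 (A = 2387/(2245*((2*(79 - 1*(-32))))) = 2387/(2245*((2*(79 + 32)))) = 2387/(2245*((2*111))) = (2387/2245)/222 = (2387/2245)*(1/222) = 2387/498390 ≈ 0.0047894)
A - l = 2387/498390 - 1*(-32585) = 2387/498390 + 32585 = 16240040537/498390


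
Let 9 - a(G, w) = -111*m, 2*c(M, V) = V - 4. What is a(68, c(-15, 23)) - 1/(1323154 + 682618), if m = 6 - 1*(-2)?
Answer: 1799177483/2005772 ≈ 897.00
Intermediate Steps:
m = 8 (m = 6 + 2 = 8)
c(M, V) = -2 + V/2 (c(M, V) = (V - 4)/2 = (-4 + V)/2 = -2 + V/2)
a(G, w) = 897 (a(G, w) = 9 - (-111)*8 = 9 - 1*(-888) = 9 + 888 = 897)
a(68, c(-15, 23)) - 1/(1323154 + 682618) = 897 - 1/(1323154 + 682618) = 897 - 1/2005772 = 1799177483/2005772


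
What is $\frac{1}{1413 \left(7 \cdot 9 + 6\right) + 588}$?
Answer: $\frac{1}{98085} \approx 1.0195 \cdot 10^{-5}$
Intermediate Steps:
$\frac{1}{1413 \left(7 \cdot 9 + 6\right) + 588} = \frac{1}{1413 \left(63 + 6\right) + 588} = \frac{1}{1413 \cdot 69 + 588} = \frac{1}{97497 + 588} = \frac{1}{98085}$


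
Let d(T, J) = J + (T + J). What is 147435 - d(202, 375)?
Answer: 146483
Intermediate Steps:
d(T, J) = T + 2*J (d(T, J) = J + (J + T) = T + 2*J)
147435 - d(202, 375) = 147435 - (202 + 2*375) = 147435 - (202 + 750) = 147435 - 1*952 = 147435 - 952 = 146483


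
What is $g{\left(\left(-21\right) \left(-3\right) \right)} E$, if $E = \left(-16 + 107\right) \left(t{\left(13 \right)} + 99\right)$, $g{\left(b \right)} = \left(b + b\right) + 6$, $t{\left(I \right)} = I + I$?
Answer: $1501500$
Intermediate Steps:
$t{\left(I \right)} = 2 I$
$g{\left(b \right)} = 6 + 2 b$ ($g{\left(b \right)} = 2 b + 6 = 6 + 2 b$)
$E = 11375$ ($E = \left(-16 + 107\right) \left(2 \cdot 13 + 99\right) = 91 \left(26 + 99\right) = 91 \cdot 125 = 11375$)
$g{\left(\left(-21\right) \left(-3\right) \right)} E = \left(6 + 2 \left(\left(-21\right) \left(-3\right)\right)\right) 11375 = \left(6 + 2 \cdot 63\right) 11375 = \left(6 + 126\right) 11375 = 132 \cdot 11375 = 1501500$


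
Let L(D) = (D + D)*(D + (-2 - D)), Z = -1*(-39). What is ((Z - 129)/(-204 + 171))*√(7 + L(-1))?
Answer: 30*√11/11 ≈ 9.0453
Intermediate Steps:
Z = 39
L(D) = -4*D (L(D) = (2*D)*(-2) = -4*D)
((Z - 129)/(-204 + 171))*√(7 + L(-1)) = ((39 - 129)/(-204 + 171))*√(7 - 4*(-1)) = (-90/(-33))*√(7 + 4) = (-90*(-1/33))*√11 = 30*√11/11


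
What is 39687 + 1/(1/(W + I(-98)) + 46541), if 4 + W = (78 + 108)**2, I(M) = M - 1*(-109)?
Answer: 63914255570491/1610458224 ≈ 39687.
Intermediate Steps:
I(M) = 109 + M (I(M) = M + 109 = 109 + M)
W = 34592 (W = -4 + (78 + 108)**2 = -4 + 186**2 = -4 + 34596 = 34592)
39687 + 1/(1/(W + I(-98)) + 46541) = 39687 + 1/(1/(34592 + (109 - 98)) + 46541) = 39687 + 1/(1/(34592 + 11) + 46541) = 39687 + 1/(1/34603 + 46541) = 39687 + 1/(1610458224/34603) = 39687 + 34603/1610458224 = 63914255570491/1610458224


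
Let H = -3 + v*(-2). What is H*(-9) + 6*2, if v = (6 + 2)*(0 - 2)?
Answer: -249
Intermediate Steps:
v = -16 (v = 8*(-2) = -16)
H = 29 (H = -3 - 16*(-2) = -3 + 32 = 29)
H*(-9) + 6*2 = 29*(-9) + 6*2 = -261 + 12 = -249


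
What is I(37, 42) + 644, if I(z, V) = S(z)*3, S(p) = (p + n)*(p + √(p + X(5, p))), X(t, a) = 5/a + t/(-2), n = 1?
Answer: 4862 + 57*√189662/37 ≈ 5532.9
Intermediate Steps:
X(t, a) = 5/a - t/2 (X(t, a) = 5/a + t*(-½) = 5/a - t/2)
S(p) = (1 + p)*(p + √(-5/2 + p + 5/p)) (S(p) = (p + 1)*(p + √(p + (5/p - ½*5))) = (1 + p)*(p + √(p + (5/p - 5/2))) = (1 + p)*(p + √(p + (-5/2 + 5/p))) = (1 + p)*(p + √(-5/2 + p + 5/p)))
I(z, V) = 3*z + 3*z² + 3*√(-10 + 4*z + 20/z)/2 + 3*z*√(-10 + 4*z + 20/z)/2 (I(z, V) = (z + z² + √(-10 + 4*z + 20/z)/2 + z*√(-10 + 4*z + 20/z)/2)*3 = 3*z + 3*z² + 3*√(-10 + 4*z + 20/z)/2 + 3*z*√(-10 + 4*z + 20/z)/2)
I(37, 42) + 644 = (3*37 + 3*37² + 3*√(-10 + 4*37 + 20/37)/2 + (3/2)*37*√(-10 + 4*37 + 20/37)) + 644 = (111 + 3*1369 + 3*√(-10 + 148 + 20*(1/37))/2 + (3/2)*37*√(-10 + 148 + 20*(1/37))) + 644 = (111 + 4107 + 3*√(-10 + 148 + 20/37)/2 + (3/2)*37*√(-10 + 148 + 20/37)) + 644 = (111 + 4107 + 3*√(5126/37)/2 + (3/2)*37*√(5126/37)) + 644 = (111 + 4107 + 3*(√189662/37)/2 + (3/2)*37*(√189662/37)) + 644 = (111 + 4107 + 3*√189662/74 + 3*√189662/2) + 644 = (4218 + 57*√189662/37) + 644 = 4862 + 57*√189662/37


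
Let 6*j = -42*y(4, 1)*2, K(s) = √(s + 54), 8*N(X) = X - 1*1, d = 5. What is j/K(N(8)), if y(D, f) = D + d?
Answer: -252*√878/439 ≈ -17.009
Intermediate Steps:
N(X) = -⅛ + X/8 (N(X) = (X - 1*1)/8 = (X - 1)/8 = (-1 + X)/8 = -⅛ + X/8)
y(D, f) = 5 + D (y(D, f) = D + 5 = 5 + D)
K(s) = √(54 + s)
j = -126 (j = (-42*(5 + 4)*2)/6 = (-42*9*2)/6 = (-378*2)/6 = (⅙)*(-756) = -126)
j/K(N(8)) = -126/√(54 + (-⅛ + (⅛)*8)) = -126/√(54 + (-⅛ + 1)) = -126/√(54 + 7/8) = -126*2*√878/439 = -252*√878/439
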